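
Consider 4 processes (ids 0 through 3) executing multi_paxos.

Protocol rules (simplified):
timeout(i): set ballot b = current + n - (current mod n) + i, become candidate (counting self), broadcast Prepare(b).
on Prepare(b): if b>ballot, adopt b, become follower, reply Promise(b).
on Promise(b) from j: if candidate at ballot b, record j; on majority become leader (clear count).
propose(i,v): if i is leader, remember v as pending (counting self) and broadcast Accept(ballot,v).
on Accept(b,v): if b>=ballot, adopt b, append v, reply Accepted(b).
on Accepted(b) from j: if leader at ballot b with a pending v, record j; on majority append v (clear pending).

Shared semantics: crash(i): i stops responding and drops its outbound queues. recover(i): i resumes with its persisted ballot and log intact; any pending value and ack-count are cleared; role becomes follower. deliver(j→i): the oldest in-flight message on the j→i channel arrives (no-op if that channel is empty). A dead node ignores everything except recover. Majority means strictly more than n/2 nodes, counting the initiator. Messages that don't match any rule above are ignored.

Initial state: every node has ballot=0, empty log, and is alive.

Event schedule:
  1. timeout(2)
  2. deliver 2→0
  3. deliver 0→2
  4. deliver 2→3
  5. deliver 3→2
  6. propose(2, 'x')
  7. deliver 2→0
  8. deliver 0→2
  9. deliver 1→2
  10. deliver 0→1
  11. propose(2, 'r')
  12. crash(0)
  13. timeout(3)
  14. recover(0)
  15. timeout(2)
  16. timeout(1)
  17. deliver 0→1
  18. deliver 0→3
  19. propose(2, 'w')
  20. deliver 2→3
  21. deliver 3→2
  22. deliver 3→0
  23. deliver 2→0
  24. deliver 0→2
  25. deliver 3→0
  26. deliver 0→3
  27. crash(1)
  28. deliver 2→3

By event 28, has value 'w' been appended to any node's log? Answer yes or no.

no

step 1 timeout(2): 2={cand,b=6,log=-}
step 2 deliver 2→0: 0={foll,b=6,log=-}
step 3 deliver 0→2: —
step 4 deliver 2→3: 3={foll,b=6,log=-}
step 5 deliver 3→2: 2={lead,b=6,log=-}
step 6 propose(2,'x'): —
step 7 deliver 2→0: 0={foll,b=6,log=x}
step 8 deliver 0→2: —
step 9 deliver 1→2: —
step 10 deliver 0→1: —
step 11 propose(2,'r'): —
step 12 crash(0): 0={✗foll,b=6,log=x}
step 13 timeout(3): 3={cand,b=11,log=-}
step 14 recover(0): 0={foll,b=6,log=x}
step 15 timeout(2): 2={cand,b=10,log=-}
step 16 timeout(1): 1={cand,b=5,log=-}
step 17 deliver 0→1: —
step 18 deliver 0→3: —
step 19 propose(2,'w'): —
step 20 deliver 2→3: —
step 21 deliver 3→2: 2={foll,b=11,log=-}
step 22 deliver 3→0: 0={foll,b=11,log=x}
step 23 deliver 2→0: —
step 24 deliver 0→2: —
step 25 deliver 3→0: —
step 26 deliver 0→3: —
step 27 crash(1): 1={✗cand,b=5,log=-}
step 28 deliver 2→3: —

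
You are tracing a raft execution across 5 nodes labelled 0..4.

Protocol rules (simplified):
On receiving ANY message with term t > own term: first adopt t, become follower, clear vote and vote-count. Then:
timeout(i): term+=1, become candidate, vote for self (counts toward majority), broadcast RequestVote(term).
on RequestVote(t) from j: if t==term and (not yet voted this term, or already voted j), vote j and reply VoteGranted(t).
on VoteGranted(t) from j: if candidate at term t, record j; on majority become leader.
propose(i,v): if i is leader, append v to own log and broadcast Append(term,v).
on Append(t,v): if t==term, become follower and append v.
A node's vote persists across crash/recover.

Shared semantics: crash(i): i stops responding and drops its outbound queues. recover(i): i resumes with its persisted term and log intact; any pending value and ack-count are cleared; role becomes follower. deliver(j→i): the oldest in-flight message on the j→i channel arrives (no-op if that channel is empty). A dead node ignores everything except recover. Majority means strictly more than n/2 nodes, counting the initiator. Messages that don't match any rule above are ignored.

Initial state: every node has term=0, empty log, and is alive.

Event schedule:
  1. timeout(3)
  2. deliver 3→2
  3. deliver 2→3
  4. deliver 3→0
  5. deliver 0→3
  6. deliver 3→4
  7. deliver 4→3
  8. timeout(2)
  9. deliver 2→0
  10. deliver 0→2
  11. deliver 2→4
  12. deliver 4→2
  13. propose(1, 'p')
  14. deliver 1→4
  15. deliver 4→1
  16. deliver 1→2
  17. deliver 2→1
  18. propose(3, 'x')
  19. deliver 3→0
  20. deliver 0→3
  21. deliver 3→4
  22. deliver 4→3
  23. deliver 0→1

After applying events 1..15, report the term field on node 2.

2

after 1 — timeout(3): n3:cand/t1/[-]
after 2 — deliver 3→2: n2:foll/t1/[-]
after 3 — deliver 2→3: ·
after 4 — deliver 3→0: n0:foll/t1/[-]
after 5 — deliver 0→3: n3:lead/t1/[-]
after 6 — deliver 3→4: n4:foll/t1/[-]
after 7 — deliver 4→3: ·
after 8 — timeout(2): n2:cand/t2/[-]
after 9 — deliver 2→0: n0:foll/t2/[-]
after 10 — deliver 0→2: ·
after 11 — deliver 2→4: n4:foll/t2/[-]
after 12 — deliver 4→2: n2:lead/t2/[-]
after 13 — propose(1,'p'): ·
after 14 — deliver 1→4: ·
after 15 — deliver 4→1: ·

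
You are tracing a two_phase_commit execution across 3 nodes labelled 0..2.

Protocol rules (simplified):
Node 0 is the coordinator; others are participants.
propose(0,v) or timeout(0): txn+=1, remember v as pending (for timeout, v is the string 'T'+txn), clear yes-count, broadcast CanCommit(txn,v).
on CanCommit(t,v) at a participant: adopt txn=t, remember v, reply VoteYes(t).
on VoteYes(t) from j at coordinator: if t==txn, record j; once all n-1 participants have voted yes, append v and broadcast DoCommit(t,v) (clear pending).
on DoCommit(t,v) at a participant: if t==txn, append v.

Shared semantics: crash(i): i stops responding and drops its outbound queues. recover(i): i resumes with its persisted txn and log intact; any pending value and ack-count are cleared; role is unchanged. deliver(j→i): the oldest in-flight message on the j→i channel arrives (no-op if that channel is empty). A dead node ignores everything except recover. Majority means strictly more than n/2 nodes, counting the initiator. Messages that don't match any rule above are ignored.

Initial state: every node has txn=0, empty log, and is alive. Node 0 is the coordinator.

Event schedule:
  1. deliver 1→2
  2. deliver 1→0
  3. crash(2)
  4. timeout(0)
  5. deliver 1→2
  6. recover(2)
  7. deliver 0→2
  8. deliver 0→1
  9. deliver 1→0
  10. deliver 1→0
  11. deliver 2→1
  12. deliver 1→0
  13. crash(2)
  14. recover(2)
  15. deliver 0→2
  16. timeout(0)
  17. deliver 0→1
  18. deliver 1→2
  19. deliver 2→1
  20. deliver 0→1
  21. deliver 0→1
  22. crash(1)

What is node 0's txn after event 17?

1. deliver 1→2:  nop
2. deliver 1→0:  nop
3. crash(2):  <2:✗part t0 ->
4. timeout(0):  <0:coor t1 ->
5. deliver 1→2:  nop
6. recover(2):  <2:part t0 ->
7. deliver 0→2:  <2:part t1 ->
8. deliver 0→1:  <1:part t1 ->
9. deliver 1→0:  nop
10. deliver 1→0:  nop
11. deliver 2→1:  nop
12. deliver 1→0:  nop
13. crash(2):  <2:✗part t1 ->
14. recover(2):  <2:part t1 ->
15. deliver 0→2:  nop
16. timeout(0):  <0:coor t2 ->
17. deliver 0→1:  <1:part t2 ->

2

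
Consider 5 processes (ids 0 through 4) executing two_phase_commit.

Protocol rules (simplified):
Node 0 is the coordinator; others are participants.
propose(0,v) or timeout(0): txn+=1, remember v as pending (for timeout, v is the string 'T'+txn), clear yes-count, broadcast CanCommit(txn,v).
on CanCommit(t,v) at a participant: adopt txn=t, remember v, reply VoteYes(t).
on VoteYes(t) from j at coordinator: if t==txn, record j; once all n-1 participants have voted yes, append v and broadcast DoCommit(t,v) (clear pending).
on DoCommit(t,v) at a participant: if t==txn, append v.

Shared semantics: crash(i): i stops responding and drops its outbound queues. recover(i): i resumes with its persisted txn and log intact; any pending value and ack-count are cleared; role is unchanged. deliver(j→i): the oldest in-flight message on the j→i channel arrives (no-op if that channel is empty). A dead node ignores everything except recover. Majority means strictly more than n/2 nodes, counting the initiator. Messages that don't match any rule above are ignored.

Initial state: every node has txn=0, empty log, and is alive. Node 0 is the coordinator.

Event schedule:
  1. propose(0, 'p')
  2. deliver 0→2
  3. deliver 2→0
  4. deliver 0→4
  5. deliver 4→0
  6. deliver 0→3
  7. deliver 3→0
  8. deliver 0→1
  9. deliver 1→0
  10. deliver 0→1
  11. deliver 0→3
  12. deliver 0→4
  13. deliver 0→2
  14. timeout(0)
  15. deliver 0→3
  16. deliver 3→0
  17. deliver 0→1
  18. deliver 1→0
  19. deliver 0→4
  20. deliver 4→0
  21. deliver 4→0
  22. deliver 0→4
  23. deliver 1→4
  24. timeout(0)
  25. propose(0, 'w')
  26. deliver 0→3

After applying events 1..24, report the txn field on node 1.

1. propose(0,'p'):  <0:coor t1 ->
2. deliver 0→2:  <2:part t1 ->
3. deliver 2→0:  nop
4. deliver 0→4:  <4:part t1 ->
5. deliver 4→0:  nop
6. deliver 0→3:  <3:part t1 ->
7. deliver 3→0:  nop
8. deliver 0→1:  <1:part t1 ->
9. deliver 1→0:  <0:coor t1 p>
10. deliver 0→1:  <1:part t1 p>
11. deliver 0→3:  <3:part t1 p>
12. deliver 0→4:  <4:part t1 p>
13. deliver 0→2:  <2:part t1 p>
14. timeout(0):  <0:coor t2 p>
15. deliver 0→3:  <3:part t2 p>
16. deliver 3→0:  nop
17. deliver 0→1:  <1:part t2 p>
18. deliver 1→0:  nop
19. deliver 0→4:  <4:part t2 p>
20. deliver 4→0:  nop
21. deliver 4→0:  nop
22. deliver 0→4:  nop
23. deliver 1→4:  nop
24. timeout(0):  <0:coor t3 p>

2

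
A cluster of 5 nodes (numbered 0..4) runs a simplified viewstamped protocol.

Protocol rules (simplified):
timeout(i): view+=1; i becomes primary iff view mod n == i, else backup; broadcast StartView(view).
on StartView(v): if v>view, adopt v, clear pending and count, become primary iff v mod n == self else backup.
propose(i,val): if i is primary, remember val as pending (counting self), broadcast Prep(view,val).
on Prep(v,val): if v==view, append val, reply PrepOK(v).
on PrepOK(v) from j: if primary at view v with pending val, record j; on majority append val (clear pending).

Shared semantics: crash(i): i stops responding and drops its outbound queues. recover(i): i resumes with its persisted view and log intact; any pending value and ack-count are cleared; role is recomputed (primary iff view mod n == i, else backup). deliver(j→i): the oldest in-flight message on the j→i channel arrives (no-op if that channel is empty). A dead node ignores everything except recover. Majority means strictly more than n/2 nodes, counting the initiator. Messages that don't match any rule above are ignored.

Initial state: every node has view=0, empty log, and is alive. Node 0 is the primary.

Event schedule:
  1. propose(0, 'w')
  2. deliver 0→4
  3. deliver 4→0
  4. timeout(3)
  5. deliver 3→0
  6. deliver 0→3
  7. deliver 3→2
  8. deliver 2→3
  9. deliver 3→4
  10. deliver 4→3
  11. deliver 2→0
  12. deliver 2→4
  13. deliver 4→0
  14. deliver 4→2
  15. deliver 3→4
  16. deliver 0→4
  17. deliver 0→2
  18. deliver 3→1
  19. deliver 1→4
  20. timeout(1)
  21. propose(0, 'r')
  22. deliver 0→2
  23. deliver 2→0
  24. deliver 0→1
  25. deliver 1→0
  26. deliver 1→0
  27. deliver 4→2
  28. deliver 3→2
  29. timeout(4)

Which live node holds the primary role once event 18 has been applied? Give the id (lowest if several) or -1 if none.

e1 propose(0,'w'): ·
e2 deliver 0→4: 4[back,v=0,w]
e3 deliver 4→0: ·
e4 timeout(3): 3[back,v=1,-]
e5 deliver 3→0: 0[back,v=1,-]
e6 deliver 0→3: ·
e7 deliver 3→2: 2[back,v=1,-]
e8 deliver 2→3: ·
e9 deliver 3→4: 4[back,v=1,w]
e10 deliver 4→3: ·
e11 deliver 2→0: ·
e12 deliver 2→4: ·
e13 deliver 4→0: ·
e14 deliver 4→2: ·
e15 deliver 3→4: ·
e16 deliver 0→4: ·
e17 deliver 0→2: ·
e18 deliver 3→1: 1[prim,v=1,-]

1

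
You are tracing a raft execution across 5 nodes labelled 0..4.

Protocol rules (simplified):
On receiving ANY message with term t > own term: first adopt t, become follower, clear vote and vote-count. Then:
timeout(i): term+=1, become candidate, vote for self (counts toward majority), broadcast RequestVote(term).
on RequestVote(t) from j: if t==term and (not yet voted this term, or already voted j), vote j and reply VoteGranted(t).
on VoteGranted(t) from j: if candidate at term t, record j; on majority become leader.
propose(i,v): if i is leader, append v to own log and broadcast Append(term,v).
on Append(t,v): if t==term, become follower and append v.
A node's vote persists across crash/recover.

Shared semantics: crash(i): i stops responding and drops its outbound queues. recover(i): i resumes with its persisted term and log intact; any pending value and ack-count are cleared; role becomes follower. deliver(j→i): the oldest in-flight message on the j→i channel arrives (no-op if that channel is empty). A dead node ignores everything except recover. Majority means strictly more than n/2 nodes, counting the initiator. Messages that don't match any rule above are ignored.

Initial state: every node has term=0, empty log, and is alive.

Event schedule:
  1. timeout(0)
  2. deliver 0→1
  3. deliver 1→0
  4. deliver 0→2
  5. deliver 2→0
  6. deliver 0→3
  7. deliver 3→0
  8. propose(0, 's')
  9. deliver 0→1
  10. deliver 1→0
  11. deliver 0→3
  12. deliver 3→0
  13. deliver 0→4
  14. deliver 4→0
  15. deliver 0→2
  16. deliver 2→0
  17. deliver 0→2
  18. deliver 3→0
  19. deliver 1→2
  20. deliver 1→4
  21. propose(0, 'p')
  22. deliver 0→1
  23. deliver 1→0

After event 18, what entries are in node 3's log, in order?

e1 timeout(0): 0[cand,t=1,-]
e2 deliver 0→1: 1[foll,t=1,-]
e3 deliver 1→0: ·
e4 deliver 0→2: 2[foll,t=1,-]
e5 deliver 2→0: 0[lead,t=1,-]
e6 deliver 0→3: 3[foll,t=1,-]
e7 deliver 3→0: ·
e8 propose(0,'s'): 0[lead,t=1,s]
e9 deliver 0→1: 1[foll,t=1,s]
e10 deliver 1→0: ·
e11 deliver 0→3: 3[foll,t=1,s]
e12 deliver 3→0: ·
e13 deliver 0→4: 4[foll,t=1,-]
e14 deliver 4→0: ·
e15 deliver 0→2: 2[foll,t=1,s]
e16 deliver 2→0: ·
e17 deliver 0→2: ·
e18 deliver 3→0: ·

s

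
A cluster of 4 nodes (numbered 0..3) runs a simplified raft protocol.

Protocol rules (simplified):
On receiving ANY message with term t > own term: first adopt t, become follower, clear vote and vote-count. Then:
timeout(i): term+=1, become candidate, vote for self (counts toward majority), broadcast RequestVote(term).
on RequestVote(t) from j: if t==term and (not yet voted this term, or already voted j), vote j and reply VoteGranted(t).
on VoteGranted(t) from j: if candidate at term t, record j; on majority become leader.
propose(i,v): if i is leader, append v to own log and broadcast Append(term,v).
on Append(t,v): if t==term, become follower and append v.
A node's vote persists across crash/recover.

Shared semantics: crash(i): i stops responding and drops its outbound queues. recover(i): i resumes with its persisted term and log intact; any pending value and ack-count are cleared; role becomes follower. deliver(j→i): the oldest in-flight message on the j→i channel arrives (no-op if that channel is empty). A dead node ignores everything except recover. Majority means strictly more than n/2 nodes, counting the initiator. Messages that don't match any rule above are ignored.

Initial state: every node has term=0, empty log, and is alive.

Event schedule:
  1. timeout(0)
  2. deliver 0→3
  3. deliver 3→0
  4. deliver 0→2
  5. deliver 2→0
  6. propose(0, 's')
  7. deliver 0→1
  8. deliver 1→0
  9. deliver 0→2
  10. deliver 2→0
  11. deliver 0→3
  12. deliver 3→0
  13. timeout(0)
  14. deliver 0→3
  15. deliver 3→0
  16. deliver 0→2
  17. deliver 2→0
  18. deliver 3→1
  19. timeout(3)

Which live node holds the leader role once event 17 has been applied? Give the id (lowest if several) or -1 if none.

step 1 timeout(0): 0={cand,t=1,log=-}
step 2 deliver 0→3: 3={foll,t=1,log=-}
step 3 deliver 3→0: —
step 4 deliver 0→2: 2={foll,t=1,log=-}
step 5 deliver 2→0: 0={lead,t=1,log=-}
step 6 propose(0,'s'): 0={lead,t=1,log=s}
step 7 deliver 0→1: 1={foll,t=1,log=-}
step 8 deliver 1→0: —
step 9 deliver 0→2: 2={foll,t=1,log=s}
step 10 deliver 2→0: —
step 11 deliver 0→3: 3={foll,t=1,log=s}
step 12 deliver 3→0: —
step 13 timeout(0): 0={cand,t=2,log=s}
step 14 deliver 0→3: 3={foll,t=2,log=s}
step 15 deliver 3→0: —
step 16 deliver 0→2: 2={foll,t=2,log=s}
step 17 deliver 2→0: 0={lead,t=2,log=s}

0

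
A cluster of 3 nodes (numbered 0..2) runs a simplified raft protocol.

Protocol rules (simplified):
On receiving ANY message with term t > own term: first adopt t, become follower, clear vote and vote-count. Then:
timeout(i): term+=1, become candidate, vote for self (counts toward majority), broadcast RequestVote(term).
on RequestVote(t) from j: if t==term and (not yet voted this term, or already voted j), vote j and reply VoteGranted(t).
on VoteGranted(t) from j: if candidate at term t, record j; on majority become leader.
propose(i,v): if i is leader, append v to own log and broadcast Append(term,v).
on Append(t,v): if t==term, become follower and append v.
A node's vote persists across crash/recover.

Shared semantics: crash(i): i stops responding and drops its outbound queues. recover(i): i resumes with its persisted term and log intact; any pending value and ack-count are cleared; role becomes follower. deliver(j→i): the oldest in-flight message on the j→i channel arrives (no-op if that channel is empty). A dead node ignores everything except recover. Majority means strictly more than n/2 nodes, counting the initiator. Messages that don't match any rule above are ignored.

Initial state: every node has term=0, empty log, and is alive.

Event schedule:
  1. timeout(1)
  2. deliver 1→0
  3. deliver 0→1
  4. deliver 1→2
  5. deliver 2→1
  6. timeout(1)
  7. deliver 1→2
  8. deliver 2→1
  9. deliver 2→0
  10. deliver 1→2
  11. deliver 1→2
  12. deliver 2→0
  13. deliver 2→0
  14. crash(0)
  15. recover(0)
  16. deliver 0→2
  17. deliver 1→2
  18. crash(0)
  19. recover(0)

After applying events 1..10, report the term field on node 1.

[1] timeout(1) → N1(cand t1 [-])
[2] deliver 1→0 → N0(foll t1 [-])
[3] deliver 0→1 → N1(lead t1 [-])
[4] deliver 1→2 → N2(foll t1 [-])
[5] deliver 2→1 → ∅
[6] timeout(1) → N1(cand t2 [-])
[7] deliver 1→2 → N2(foll t2 [-])
[8] deliver 2→1 → N1(lead t2 [-])
[9] deliver 2→0 → ∅
[10] deliver 1→2 → ∅

2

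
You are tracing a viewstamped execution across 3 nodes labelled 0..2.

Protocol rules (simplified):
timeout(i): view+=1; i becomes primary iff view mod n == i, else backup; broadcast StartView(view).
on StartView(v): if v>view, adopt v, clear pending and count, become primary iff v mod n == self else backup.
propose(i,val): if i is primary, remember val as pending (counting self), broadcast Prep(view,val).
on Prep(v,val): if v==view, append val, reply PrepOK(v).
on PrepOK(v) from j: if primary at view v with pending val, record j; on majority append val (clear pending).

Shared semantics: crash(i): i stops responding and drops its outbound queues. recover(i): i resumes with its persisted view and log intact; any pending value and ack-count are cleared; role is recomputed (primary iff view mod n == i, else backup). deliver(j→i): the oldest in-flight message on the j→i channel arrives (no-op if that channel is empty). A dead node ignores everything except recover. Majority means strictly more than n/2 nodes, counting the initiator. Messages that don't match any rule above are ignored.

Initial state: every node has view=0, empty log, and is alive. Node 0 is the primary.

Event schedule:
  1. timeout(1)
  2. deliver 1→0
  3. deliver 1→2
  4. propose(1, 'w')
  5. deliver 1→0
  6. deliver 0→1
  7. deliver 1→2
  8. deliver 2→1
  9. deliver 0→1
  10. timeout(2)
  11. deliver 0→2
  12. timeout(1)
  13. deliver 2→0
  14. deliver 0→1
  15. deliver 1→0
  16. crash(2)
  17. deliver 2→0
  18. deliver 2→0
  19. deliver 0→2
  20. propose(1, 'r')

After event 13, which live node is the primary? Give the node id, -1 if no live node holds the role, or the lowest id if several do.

2

1. timeout(1):  <1:prim v1 ->
2. deliver 1→0:  <0:back v1 ->
3. deliver 1→2:  <2:back v1 ->
4. propose(1,'w'):  nop
5. deliver 1→0:  <0:back v1 w>
6. deliver 0→1:  <1:prim v1 w>
7. deliver 1→2:  <2:back v1 w>
8. deliver 2→1:  nop
9. deliver 0→1:  nop
10. timeout(2):  <2:prim v2 w>
11. deliver 0→2:  nop
12. timeout(1):  <1:back v2 w>
13. deliver 2→0:  <0:back v2 w>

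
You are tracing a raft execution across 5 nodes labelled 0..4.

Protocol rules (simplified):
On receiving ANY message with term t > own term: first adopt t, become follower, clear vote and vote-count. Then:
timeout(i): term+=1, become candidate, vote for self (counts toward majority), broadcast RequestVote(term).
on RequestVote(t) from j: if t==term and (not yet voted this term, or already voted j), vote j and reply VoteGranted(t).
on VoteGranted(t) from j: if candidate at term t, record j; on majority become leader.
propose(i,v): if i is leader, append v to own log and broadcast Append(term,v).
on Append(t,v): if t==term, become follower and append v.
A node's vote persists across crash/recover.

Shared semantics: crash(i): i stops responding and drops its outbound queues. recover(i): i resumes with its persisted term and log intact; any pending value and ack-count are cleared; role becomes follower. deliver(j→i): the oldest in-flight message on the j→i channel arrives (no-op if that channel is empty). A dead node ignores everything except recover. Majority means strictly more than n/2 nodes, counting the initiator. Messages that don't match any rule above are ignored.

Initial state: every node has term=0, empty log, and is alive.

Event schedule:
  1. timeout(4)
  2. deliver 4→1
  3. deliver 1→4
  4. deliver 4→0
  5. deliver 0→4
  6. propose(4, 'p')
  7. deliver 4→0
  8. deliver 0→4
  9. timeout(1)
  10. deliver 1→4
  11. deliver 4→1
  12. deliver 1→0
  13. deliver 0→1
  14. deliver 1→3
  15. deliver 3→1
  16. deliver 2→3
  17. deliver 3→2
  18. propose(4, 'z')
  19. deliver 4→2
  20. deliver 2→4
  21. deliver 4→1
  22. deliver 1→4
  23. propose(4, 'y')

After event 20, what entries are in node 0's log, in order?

after 1 — timeout(4): n4:cand/t1/[-]
after 2 — deliver 4→1: n1:foll/t1/[-]
after 3 — deliver 1→4: ·
after 4 — deliver 4→0: n0:foll/t1/[-]
after 5 — deliver 0→4: n4:lead/t1/[-]
after 6 — propose(4,'p'): n4:lead/t1/[p]
after 7 — deliver 4→0: n0:foll/t1/[p]
after 8 — deliver 0→4: ·
after 9 — timeout(1): n1:cand/t2/[-]
after 10 — deliver 1→4: n4:foll/t2/[p]
after 11 — deliver 4→1: ·
after 12 — deliver 1→0: n0:foll/t2/[p]
after 13 — deliver 0→1: ·
after 14 — deliver 1→3: n3:foll/t2/[-]
after 15 — deliver 3→1: n1:lead/t2/[-]
after 16 — deliver 2→3: ·
after 17 — deliver 3→2: ·
after 18 — propose(4,'z'): ·
after 19 — deliver 4→2: n2:foll/t1/[-]
after 20 — deliver 2→4: ·

p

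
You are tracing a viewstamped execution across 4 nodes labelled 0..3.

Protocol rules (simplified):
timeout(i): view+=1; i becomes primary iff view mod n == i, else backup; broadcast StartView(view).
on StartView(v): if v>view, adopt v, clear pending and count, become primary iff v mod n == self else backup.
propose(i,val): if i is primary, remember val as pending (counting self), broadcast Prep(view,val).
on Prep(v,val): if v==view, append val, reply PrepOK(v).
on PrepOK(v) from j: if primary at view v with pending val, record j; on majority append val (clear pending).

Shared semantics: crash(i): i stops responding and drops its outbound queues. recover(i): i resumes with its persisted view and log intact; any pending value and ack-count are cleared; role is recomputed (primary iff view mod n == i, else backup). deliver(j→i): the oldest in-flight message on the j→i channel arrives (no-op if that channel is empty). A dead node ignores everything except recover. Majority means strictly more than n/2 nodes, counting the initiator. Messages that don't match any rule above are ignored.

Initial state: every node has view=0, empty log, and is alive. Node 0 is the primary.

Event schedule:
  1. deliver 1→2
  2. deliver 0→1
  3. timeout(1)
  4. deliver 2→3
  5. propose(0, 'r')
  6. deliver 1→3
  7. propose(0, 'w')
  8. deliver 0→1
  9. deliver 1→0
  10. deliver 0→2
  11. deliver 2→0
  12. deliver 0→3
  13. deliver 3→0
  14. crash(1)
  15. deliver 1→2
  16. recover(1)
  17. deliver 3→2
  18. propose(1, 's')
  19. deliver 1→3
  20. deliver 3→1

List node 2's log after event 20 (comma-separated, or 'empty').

e1 deliver 1→2: ·
e2 deliver 0→1: ·
e3 timeout(1): 1[prim,v=1,-]
e4 deliver 2→3: ·
e5 propose(0,'r'): ·
e6 deliver 1→3: 3[back,v=1,-]
e7 propose(0,'w'): ·
e8 deliver 0→1: ·
e9 deliver 1→0: 0[back,v=1,-]
e10 deliver 0→2: 2[back,v=0,r]
e11 deliver 2→0: ·
e12 deliver 0→3: ·
e13 deliver 3→0: ·
e14 crash(1): 1[✗prim,v=1,-]
e15 deliver 1→2: ·
e16 recover(1): 1[prim,v=1,-]
e17 deliver 3→2: ·
e18 propose(1,'s'): ·
e19 deliver 1→3: 3[back,v=1,s]
e20 deliver 3→1: ·

r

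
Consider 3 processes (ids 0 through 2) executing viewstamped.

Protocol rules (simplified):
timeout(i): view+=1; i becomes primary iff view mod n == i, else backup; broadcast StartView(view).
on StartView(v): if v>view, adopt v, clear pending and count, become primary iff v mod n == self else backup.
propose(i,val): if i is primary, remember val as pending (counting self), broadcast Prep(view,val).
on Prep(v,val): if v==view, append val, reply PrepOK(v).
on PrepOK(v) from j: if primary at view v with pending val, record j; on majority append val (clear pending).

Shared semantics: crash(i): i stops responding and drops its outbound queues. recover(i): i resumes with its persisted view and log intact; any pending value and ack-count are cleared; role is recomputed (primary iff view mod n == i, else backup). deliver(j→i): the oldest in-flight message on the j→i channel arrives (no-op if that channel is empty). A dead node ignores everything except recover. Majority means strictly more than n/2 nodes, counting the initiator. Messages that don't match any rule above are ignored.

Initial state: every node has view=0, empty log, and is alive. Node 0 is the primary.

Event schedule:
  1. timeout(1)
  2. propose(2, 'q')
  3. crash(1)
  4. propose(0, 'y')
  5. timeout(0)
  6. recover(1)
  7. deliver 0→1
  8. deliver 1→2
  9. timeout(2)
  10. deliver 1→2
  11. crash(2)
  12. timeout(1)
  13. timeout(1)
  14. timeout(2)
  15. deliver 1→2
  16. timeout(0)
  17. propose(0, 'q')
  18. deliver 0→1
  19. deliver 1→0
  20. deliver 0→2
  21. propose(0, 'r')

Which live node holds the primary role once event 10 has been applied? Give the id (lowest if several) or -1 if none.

1

1. timeout(1):  <1:prim v1 ->
2. propose(2,'q'):  nop
3. crash(1):  <1:✗prim v1 ->
4. propose(0,'y'):  nop
5. timeout(0):  <0:back v1 ->
6. recover(1):  <1:prim v1 ->
7. deliver 0→1:  nop
8. deliver 1→2:  nop
9. timeout(2):  <2:back v1 ->
10. deliver 1→2:  nop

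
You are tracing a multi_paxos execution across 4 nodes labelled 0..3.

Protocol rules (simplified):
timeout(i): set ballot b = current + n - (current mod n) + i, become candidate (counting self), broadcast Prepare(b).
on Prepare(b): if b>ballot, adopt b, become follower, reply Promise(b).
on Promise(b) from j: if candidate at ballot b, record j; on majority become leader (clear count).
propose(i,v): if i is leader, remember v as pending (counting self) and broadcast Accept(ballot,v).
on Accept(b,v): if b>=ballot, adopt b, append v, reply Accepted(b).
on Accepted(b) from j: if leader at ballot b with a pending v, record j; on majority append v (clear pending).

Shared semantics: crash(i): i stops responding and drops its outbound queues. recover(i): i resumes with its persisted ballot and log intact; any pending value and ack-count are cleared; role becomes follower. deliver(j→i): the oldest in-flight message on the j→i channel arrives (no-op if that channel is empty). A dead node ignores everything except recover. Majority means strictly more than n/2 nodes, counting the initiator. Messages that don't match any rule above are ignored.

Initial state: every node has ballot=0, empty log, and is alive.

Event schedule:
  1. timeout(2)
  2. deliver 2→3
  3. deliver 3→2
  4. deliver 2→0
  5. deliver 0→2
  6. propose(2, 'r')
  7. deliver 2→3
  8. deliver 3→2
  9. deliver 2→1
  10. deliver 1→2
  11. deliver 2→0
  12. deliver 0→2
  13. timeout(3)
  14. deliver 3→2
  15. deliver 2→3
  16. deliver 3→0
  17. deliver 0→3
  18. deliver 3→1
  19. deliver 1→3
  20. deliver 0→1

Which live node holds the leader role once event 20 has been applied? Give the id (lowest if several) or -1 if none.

3

e1 timeout(2): 2[cand,b=6,-]
e2 deliver 2→3: 3[foll,b=6,-]
e3 deliver 3→2: ·
e4 deliver 2→0: 0[foll,b=6,-]
e5 deliver 0→2: 2[lead,b=6,-]
e6 propose(2,'r'): ·
e7 deliver 2→3: 3[foll,b=6,r]
e8 deliver 3→2: ·
e9 deliver 2→1: 1[foll,b=6,-]
e10 deliver 1→2: ·
e11 deliver 2→0: 0[foll,b=6,r]
e12 deliver 0→2: 2[lead,b=6,r]
e13 timeout(3): 3[cand,b=11,r]
e14 deliver 3→2: 2[foll,b=11,r]
e15 deliver 2→3: ·
e16 deliver 3→0: 0[foll,b=11,r]
e17 deliver 0→3: 3[lead,b=11,r]
e18 deliver 3→1: 1[foll,b=11,-]
e19 deliver 1→3: ·
e20 deliver 0→1: ·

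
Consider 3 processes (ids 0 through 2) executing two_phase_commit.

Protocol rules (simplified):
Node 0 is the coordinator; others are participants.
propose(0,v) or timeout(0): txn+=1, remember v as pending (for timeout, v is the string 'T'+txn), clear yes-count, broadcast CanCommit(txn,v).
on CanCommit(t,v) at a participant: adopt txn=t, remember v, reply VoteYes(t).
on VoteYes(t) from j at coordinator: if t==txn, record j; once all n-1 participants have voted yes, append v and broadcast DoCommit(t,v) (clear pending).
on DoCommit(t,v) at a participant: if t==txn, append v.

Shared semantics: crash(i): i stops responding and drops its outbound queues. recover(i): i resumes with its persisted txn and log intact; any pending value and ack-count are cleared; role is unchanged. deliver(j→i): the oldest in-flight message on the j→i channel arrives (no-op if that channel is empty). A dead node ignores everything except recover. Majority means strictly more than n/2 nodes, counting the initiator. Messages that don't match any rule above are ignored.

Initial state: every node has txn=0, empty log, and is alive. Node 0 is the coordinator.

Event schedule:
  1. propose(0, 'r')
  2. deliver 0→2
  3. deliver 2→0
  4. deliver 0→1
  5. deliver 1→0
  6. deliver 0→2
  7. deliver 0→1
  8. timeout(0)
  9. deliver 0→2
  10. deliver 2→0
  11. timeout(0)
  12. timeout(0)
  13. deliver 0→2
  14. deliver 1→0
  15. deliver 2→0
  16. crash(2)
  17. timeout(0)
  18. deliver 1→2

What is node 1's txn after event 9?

[1] propose(0,'r') → N0(coor t1 [-])
[2] deliver 0→2 → N2(part t1 [-])
[3] deliver 2→0 → ∅
[4] deliver 0→1 → N1(part t1 [-])
[5] deliver 1→0 → N0(coor t1 [r])
[6] deliver 0→2 → N2(part t1 [r])
[7] deliver 0→1 → N1(part t1 [r])
[8] timeout(0) → N0(coor t2 [r])
[9] deliver 0→2 → N2(part t2 [r])

1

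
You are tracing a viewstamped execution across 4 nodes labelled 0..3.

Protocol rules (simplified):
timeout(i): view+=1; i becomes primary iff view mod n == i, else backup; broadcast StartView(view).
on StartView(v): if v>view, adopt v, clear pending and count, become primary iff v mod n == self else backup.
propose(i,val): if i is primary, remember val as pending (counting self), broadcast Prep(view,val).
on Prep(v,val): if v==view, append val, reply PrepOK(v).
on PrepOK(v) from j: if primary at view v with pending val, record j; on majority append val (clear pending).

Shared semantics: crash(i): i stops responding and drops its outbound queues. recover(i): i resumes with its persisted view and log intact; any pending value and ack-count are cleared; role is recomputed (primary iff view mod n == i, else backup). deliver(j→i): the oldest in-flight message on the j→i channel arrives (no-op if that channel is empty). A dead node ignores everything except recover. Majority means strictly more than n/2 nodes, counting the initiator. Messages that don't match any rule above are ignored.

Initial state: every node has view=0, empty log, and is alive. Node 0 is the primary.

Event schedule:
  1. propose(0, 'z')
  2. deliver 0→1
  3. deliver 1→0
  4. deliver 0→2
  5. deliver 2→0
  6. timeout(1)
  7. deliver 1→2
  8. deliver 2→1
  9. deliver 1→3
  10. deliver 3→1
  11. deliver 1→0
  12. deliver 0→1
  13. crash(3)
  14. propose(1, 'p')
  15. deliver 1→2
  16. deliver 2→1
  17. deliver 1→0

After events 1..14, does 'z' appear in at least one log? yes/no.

1. propose(0,'z'):  nop
2. deliver 0→1:  <1:back v0 z>
3. deliver 1→0:  nop
4. deliver 0→2:  <2:back v0 z>
5. deliver 2→0:  <0:prim v0 z>
6. timeout(1):  <1:prim v1 z>
7. deliver 1→2:  <2:back v1 z>
8. deliver 2→1:  nop
9. deliver 1→3:  <3:back v1 ->
10. deliver 3→1:  nop
11. deliver 1→0:  <0:back v1 z>
12. deliver 0→1:  nop
13. crash(3):  <3:✗back v1 ->
14. propose(1,'p'):  nop

yes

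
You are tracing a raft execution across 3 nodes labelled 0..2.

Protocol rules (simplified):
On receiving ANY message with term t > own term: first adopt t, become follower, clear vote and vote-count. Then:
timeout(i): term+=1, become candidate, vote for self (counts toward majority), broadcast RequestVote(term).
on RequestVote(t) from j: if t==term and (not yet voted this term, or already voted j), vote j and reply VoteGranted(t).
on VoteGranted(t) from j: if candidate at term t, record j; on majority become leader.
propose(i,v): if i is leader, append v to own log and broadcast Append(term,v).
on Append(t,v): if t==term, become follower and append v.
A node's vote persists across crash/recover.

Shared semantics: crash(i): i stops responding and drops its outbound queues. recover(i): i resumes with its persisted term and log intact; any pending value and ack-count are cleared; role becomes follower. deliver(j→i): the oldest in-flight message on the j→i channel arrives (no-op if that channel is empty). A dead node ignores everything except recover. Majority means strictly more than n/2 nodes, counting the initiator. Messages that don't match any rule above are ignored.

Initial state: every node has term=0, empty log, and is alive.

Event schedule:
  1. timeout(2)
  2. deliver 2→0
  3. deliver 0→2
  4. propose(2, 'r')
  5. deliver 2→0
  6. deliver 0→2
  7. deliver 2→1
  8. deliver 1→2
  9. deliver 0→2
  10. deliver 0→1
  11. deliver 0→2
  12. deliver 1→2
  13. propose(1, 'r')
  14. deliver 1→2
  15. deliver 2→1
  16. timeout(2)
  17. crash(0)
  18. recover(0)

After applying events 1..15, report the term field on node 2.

1

e1 timeout(2): 2[cand,t=1,-]
e2 deliver 2→0: 0[foll,t=1,-]
e3 deliver 0→2: 2[lead,t=1,-]
e4 propose(2,'r'): 2[lead,t=1,r]
e5 deliver 2→0: 0[foll,t=1,r]
e6 deliver 0→2: ·
e7 deliver 2→1: 1[foll,t=1,-]
e8 deliver 1→2: ·
e9 deliver 0→2: ·
e10 deliver 0→1: ·
e11 deliver 0→2: ·
e12 deliver 1→2: ·
e13 propose(1,'r'): ·
e14 deliver 1→2: ·
e15 deliver 2→1: 1[foll,t=1,r]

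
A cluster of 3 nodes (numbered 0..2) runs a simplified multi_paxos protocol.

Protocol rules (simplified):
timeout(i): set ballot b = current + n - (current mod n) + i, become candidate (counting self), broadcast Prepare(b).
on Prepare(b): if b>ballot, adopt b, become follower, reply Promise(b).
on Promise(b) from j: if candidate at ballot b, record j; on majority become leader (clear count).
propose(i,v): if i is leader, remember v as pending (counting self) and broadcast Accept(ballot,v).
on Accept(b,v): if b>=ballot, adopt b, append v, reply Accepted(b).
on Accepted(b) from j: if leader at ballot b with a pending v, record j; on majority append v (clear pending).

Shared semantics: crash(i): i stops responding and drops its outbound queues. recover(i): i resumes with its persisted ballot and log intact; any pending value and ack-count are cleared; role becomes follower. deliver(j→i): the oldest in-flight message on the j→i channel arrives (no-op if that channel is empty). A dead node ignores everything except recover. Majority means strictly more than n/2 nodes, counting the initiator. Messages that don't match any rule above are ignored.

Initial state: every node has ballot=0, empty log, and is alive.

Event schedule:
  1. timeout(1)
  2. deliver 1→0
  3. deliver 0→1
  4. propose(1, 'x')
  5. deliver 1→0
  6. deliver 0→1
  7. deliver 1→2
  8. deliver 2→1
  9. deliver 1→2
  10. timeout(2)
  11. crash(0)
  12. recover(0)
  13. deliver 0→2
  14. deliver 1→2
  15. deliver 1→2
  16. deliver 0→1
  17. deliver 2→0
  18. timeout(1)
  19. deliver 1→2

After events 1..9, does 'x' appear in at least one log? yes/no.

yes

after 1 — timeout(1): n1:cand/b4/[-]
after 2 — deliver 1→0: n0:foll/b4/[-]
after 3 — deliver 0→1: n1:lead/b4/[-]
after 4 — propose(1,'x'): ·
after 5 — deliver 1→0: n0:foll/b4/[x]
after 6 — deliver 0→1: n1:lead/b4/[x]
after 7 — deliver 1→2: n2:foll/b4/[-]
after 8 — deliver 2→1: ·
after 9 — deliver 1→2: n2:foll/b4/[x]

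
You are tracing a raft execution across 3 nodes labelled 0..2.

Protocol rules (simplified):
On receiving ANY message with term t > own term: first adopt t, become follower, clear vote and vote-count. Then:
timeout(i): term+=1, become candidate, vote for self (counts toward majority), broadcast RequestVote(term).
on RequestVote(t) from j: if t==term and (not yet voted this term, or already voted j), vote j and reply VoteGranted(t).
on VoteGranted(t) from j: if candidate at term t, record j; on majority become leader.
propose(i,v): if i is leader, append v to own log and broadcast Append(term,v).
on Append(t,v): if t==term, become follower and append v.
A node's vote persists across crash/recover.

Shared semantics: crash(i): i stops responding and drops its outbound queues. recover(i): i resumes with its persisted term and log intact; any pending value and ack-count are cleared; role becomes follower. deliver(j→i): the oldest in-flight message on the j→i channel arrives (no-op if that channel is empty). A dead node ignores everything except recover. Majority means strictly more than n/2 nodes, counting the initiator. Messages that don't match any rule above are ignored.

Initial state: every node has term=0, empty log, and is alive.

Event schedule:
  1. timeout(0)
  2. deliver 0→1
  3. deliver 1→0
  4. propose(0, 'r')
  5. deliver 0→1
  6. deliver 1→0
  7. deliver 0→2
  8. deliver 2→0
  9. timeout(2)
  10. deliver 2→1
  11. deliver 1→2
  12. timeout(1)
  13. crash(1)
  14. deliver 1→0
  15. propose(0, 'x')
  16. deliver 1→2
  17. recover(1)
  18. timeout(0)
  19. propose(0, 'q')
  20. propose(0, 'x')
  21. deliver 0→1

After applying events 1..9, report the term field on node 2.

2

1. timeout(0):  <0:cand t1 ->
2. deliver 0→1:  <1:foll t1 ->
3. deliver 1→0:  <0:lead t1 ->
4. propose(0,'r'):  <0:lead t1 r>
5. deliver 0→1:  <1:foll t1 r>
6. deliver 1→0:  nop
7. deliver 0→2:  <2:foll t1 ->
8. deliver 2→0:  nop
9. timeout(2):  <2:cand t2 ->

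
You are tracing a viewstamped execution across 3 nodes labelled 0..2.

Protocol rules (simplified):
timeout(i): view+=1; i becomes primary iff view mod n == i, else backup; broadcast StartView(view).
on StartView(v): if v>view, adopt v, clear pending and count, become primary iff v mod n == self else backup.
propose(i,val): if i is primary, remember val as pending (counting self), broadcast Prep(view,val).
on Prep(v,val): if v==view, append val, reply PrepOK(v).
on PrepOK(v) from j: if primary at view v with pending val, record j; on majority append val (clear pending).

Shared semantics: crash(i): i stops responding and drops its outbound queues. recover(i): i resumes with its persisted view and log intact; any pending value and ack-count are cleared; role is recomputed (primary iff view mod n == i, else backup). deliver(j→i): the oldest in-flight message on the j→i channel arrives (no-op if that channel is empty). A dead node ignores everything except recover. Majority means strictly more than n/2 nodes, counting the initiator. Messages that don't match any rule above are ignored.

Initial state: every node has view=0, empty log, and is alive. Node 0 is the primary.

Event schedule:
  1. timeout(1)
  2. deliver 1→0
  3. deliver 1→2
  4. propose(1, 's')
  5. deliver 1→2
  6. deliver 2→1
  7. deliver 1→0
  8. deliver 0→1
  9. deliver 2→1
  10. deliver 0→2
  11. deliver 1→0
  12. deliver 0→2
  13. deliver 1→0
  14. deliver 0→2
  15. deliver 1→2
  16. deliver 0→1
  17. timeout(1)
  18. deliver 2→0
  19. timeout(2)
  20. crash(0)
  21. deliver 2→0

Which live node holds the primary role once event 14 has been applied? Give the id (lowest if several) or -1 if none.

1. timeout(1):  <1:prim v1 ->
2. deliver 1→0:  <0:back v1 ->
3. deliver 1→2:  <2:back v1 ->
4. propose(1,'s'):  nop
5. deliver 1→2:  <2:back v1 s>
6. deliver 2→1:  <1:prim v1 s>
7. deliver 1→0:  <0:back v1 s>
8. deliver 0→1:  nop
9. deliver 2→1:  nop
10. deliver 0→2:  nop
11. deliver 1→0:  nop
12. deliver 0→2:  nop
13. deliver 1→0:  nop
14. deliver 0→2:  nop

1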